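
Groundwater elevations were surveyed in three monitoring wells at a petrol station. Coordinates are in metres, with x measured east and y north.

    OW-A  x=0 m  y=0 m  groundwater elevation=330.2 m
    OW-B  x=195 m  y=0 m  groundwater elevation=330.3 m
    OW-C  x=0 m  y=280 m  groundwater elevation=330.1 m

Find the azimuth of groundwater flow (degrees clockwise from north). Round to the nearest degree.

305°

∂h/∂x = (330.3 − 330.2) / (195 − 0) = +0.0005128
∂h/∂y = (330.1 − 330.2) / (280 − 0) = -0.0003571
Flow direction (−∇h) has components (-0.0005128 E, +0.0003571 N).
Azimuth = atan2(E, N) = atan2(-0.0005128, +0.0003571) = 304.9° ≈ 305°.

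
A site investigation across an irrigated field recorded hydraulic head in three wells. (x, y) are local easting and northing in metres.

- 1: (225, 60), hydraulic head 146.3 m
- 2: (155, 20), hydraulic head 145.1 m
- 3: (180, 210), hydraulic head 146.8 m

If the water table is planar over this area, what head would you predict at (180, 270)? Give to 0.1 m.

With h = a·x + b·y + c and 1 as origin, the differences give:
  (-70)·a + (-40)·b = -1.2
  (-45)·a + 150·b = +0.5
Eliminate b (×150 and ×(-40), subtract): -12300·a = -160.00 → a = ∂h/∂x = +0.01301
Back-substitute: b = ∂h/∂y = +0.007236.
h(180, 270) = 146.3 + (+0.01301)·(-45) + (+0.007236)·(210) = 146.3 -0.585 +1.520 = 147.234 m.

147.2 m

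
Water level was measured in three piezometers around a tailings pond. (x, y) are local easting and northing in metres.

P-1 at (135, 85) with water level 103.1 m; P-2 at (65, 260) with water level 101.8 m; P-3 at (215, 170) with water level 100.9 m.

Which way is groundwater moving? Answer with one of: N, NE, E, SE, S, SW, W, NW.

Three-point gradient (reference P-1): Δ to P-2 = (-70, 175, -1.3), Δ to P-3 = (80, 85, -2.2).
∂h/∂x = -0.01376, ∂h/∂y = -0.01293 (det = -19950).
Flow = −∇h = (+0.01376 east, +0.01293 north), which points northeast.

NE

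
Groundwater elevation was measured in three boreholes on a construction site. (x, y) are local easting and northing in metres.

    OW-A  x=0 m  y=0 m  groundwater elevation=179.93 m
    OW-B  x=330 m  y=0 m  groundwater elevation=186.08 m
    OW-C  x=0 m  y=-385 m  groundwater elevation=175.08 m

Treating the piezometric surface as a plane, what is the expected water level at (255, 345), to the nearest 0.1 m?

189.0 m

∂h/∂x = (186.08 − 179.93) / (330 − 0) = +0.01864
∂h/∂y = (175.08 − 179.93) / (-385 − 0) = +0.01260
h(255, 345) = 179.93 + (+0.01864)·(255) + (+0.01260)·(345) = 179.93 +4.752 +4.346 = 189.028 m.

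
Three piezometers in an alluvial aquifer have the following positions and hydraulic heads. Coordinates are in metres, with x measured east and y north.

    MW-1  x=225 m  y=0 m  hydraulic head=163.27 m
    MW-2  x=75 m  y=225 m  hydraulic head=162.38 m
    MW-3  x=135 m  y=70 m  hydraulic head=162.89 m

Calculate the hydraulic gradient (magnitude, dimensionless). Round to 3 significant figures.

0.00336

Taking MW-1 as reference: MW-2−MW-1 = (-150, 225, -0.89); MW-3−MW-1 = (-90, 70, -0.38).
Determinant of the coordinate differences = (-150)·70 − (-90)·225 = 9750.
∂h/∂x = [(-0.89)·70 − (-0.38)·225] / 9750 = +0.002379
∂h/∂y = [(-150)·(-0.38) − (-90)·(-0.89)] / 9750 = -0.002369
|∇h| = √(0.002379² + -0.002369²) = 0.003357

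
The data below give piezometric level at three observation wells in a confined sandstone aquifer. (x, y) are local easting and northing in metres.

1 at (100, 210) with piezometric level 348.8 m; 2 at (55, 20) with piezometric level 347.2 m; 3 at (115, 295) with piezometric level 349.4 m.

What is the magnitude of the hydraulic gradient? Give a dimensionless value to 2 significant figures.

With h = a·x + b·y + c and 1 as origin, the differences give:
  (-45)·a + (-190)·b = -1.6
  15·a + 85·b = +0.6
Eliminate b (×85 and ×(-190), subtract): -975·a = -22.00 → a = ∂h/∂x = +0.02256
Back-substitute: b = ∂h/∂y = +0.003077.
|∇h| = √(0.02256² + 0.003077²) = 0.02277

0.023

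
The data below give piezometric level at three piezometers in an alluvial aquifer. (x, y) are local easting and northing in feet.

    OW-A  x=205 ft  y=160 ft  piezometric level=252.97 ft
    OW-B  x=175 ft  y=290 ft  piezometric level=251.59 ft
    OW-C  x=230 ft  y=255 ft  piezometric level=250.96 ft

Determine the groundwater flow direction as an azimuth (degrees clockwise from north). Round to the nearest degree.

054°

Taking OW-A as reference: OW-B−OW-A = (-30, 130, -1.38); OW-C−OW-A = (25, 95, -2.01).
Determinant of the coordinate differences = (-30)·95 − 25·130 = -6100.
∂h/∂x = [(-1.38)·95 − (-2.01)·130] / -6100 = -0.02134
∂h/∂y = [(-30)·(-2.01) − 25·(-1.38)] / -6100 = -0.01554
Flow direction (−∇h) has components (+0.02134 E, +0.01554 N).
Azimuth = atan2(E, N) = atan2(+0.02134, +0.01554) = 53.9° ≈ 054°.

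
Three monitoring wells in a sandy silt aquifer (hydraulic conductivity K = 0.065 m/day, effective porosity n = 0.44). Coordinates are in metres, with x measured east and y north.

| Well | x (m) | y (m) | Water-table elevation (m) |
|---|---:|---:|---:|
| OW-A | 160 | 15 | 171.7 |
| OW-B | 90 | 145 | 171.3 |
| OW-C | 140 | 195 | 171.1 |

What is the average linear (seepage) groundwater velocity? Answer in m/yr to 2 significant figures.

0.19 m/yr

Differences from OW-A: to OW-B (Δx, Δy, Δh) = (-70, 130, -0.4); to OW-C = (-20, 180, -0.6).
Solve a·Δx + b·Δy = Δh: det = (-70)·180 − (-20)·130 = -10000.
∂h/∂x = [(-0.4)·180 − (-0.6)·130] / -10000 = -0.0006000
∂h/∂y = [(-70)·(-0.6) − (-20)·(-0.4)] / -10000 = -0.003400
|∇h| = √(-0.0006000² + -0.003400²) = 0.003453
Seepage velocity v = K·i/n = 0.065 × 0.003453 / 0.44 = 0.0005101 m/day = 0.1863 m/yr.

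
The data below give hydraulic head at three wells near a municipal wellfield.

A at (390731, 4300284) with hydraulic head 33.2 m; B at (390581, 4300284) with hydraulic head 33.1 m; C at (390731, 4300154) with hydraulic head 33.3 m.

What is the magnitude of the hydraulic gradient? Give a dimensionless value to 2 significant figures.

0.0010

∂h/∂x = (33.1 − 33.2) / (390581 − 390731) = +0.0006667
∂h/∂y = (33.3 − 33.2) / (4300154 − 4300284) = -0.0007692
|∇h| = √(0.0006667² + -0.0007692²) = 0.001018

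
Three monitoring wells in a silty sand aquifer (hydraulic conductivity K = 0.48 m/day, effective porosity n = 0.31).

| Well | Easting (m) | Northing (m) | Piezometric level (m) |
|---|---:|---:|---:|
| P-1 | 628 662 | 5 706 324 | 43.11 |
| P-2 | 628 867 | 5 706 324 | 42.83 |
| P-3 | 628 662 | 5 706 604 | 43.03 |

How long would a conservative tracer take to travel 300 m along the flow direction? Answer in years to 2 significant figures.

380 years

∂h/∂x = (42.83 − 43.11) / (628867 − 628662) = -0.001366
∂h/∂y = (43.03 − 43.11) / (5706604 − 5706324) = -0.0002857
|∇h| = √(-0.001366² + -0.0002857²) = 0.001396
Seepage velocity v = K·i/n = 0.48 × 0.001396 / 0.31 = 0.002162 m/day.
t = 300 / 0.002162 = 1.388e+05 days = 380 years.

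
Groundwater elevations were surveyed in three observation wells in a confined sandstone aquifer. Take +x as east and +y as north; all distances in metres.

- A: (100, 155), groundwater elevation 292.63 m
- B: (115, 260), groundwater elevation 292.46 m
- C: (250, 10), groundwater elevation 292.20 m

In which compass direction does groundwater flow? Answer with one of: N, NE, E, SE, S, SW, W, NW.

E

Differences from A: to B (Δx, Δy, Δh) = (15, 105, -0.17); to C = (150, -145, -0.43).
Solve a·Δx + b·Δy = Δh: det = 15·(-145) − 150·105 = -17925.
∂h/∂x = [(-0.17)·(-145) − (-0.43)·105] / -17925 = -0.003894
∂h/∂y = [15·(-0.43) − 150·(-0.17)] / -17925 = -0.001063
Flow = −∇h = (+0.003894 east, +0.001063 north), which points east.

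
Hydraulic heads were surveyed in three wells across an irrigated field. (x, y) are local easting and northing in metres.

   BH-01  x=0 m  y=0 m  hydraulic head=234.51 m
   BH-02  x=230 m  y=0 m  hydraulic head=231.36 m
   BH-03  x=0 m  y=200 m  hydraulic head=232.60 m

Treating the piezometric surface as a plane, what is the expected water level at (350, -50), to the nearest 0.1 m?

230.2 m

∂h/∂x = (231.36 − 234.51) / (230 − 0) = -0.01370
∂h/∂y = (232.60 − 234.51) / (200 − 0) = -0.009550
h(350, -50) = 234.51 + (-0.01370)·(350) + (-0.009550)·(-50) = 234.51 -4.793 +0.477 = 230.194 m.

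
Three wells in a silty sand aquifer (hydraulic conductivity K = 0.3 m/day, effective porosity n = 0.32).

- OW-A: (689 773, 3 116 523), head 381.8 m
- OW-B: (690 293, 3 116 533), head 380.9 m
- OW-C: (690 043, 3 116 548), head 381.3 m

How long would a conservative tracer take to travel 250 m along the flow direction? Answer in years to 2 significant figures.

310 years

Taking OW-A as reference: OW-B−OW-A = (520, 10, -0.9); OW-C−OW-A = (270, 25, -0.5).
Solve a·Δx + b·Δy = Δh: det = 520·25 − 270·10 = 10300.
∂h/∂x = [(-0.9)·25 − (-0.5)·10] / 10300 = -0.001699
∂h/∂y = [520·(-0.5) − 270·(-0.9)] / 10300 = -0.001650
|∇h| = √(-0.001699² + -0.001650²) = 0.002368
Seepage velocity v = K·i/n = 0.3 × 0.002368 / 0.32 = 0.00222 m/day.
t = 250 / 0.00222 = 1.126e+05 days = 308 years.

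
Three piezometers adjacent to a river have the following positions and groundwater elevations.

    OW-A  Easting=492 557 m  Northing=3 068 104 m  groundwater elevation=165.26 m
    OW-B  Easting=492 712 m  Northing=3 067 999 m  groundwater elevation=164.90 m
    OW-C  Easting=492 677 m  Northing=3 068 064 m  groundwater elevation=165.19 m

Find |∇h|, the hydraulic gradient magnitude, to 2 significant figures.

0.0052

Taking OW-A as reference: OW-B−OW-A = (155, -105, -0.36); OW-C−OW-A = (120, -40, -0.07).
Determinant of the coordinate differences = 155·(-40) − 120·(-105) = 6400.
∂h/∂x = [(-0.36)·(-40) − (-0.07)·(-105)] / 6400 = +0.001102
∂h/∂y = [155·(-0.07) − 120·(-0.36)] / 6400 = +0.005055
|∇h| = √(0.001102² + 0.005055²) = 0.005174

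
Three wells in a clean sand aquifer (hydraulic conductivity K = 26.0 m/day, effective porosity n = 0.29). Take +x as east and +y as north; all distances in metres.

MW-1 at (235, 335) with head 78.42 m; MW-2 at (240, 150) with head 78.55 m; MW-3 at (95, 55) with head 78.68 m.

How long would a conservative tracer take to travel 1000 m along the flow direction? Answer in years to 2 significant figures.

Three-point gradient (reference MW-1): Δ to MW-2 = (5, -185, +0.13), Δ to MW-3 = (-140, -280, +0.26).
∂h/∂x = -0.0004286, ∂h/∂y = -0.0007143 (det = -27300).
|∇h| = √(-0.0004286² + -0.0007143²) = 0.000833
Seepage velocity v = K·i/n = 26.0 × 0.000833 / 0.29 = 0.07468 m/day.
t = 1000 / 0.07468 = 1.339e+04 days = 36.7 years.

37 years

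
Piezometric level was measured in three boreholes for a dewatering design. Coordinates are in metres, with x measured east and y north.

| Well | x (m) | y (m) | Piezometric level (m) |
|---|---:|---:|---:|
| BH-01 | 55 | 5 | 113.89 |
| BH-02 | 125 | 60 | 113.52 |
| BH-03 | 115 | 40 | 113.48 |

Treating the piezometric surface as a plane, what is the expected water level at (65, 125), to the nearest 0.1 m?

With h = a·x + b·y + c and BH-01 as origin, the differences give:
  70·a + 55·b = -0.37
  60·a + 35·b = -0.41
Eliminate b (×35 and ×55, subtract): -850·a = 9.600 → a = ∂h/∂x = -0.01129
Back-substitute: b = ∂h/∂y = +0.007647.
h(65, 125) = 113.89 + (-0.01129)·(10) + (+0.007647)·(120) = 113.89 -0.113 +0.918 = 114.695 m.

114.7 m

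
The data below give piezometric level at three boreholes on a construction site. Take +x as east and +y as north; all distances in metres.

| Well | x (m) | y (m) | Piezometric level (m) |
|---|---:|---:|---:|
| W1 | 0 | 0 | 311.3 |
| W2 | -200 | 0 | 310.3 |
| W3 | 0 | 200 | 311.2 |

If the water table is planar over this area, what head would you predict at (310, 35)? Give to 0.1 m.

∂h/∂x = (310.3 − 311.3) / (-200 − 0) = +0.005000
∂h/∂y = (311.2 − 311.3) / (200 − 0) = -0.0005000
h(310, 35) = 311.3 + (+0.005000)·(310) + (-0.0005000)·(35) = 311.3 +1.550 -0.018 = 312.832 m.

312.8 m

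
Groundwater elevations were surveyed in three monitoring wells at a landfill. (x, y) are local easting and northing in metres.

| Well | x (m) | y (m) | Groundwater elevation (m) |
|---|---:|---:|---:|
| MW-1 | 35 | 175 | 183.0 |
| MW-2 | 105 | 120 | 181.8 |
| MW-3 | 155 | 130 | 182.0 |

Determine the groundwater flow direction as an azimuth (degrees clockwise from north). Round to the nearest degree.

179°

Three-point gradient (reference MW-1): Δ to MW-2 = (70, -55, -1.2), Δ to MW-3 = (120, -45, -1.0).
∂h/∂x = -0.0002899, ∂h/∂y = +0.02145 (det = 3450).
Flow direction (−∇h) has components (+0.0002899 E, -0.02145 N).
Azimuth = atan2(E, N) = atan2(+0.0002899, -0.02145) = 179.2° ≈ 179°.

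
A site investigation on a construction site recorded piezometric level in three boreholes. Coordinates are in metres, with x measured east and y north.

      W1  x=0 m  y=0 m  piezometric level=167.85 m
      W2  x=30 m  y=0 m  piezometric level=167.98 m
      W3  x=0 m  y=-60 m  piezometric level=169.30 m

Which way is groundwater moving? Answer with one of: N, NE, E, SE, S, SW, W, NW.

N

∂h/∂x = (167.98 − 167.85) / (30 − 0) = +0.004333
∂h/∂y = (169.30 − 167.85) / (-60 − 0) = -0.02417
Flow = −∇h = (-0.004333 east, +0.02417 north), which points north.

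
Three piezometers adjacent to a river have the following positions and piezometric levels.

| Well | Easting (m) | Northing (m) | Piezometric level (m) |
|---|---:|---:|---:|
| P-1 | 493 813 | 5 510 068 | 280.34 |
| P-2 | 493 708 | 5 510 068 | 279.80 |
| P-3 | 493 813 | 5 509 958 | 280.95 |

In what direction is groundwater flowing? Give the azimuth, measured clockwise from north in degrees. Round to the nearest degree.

317°

∂h/∂x = (279.80 − 280.34) / (493708 − 493813) = +0.005143
∂h/∂y = (280.95 − 280.34) / (5509958 − 5510068) = -0.005545
Flow direction (−∇h) has components (-0.005143 E, +0.005545 N).
Azimuth = atan2(E, N) = atan2(-0.005143, +0.005545) = 317.2° ≈ 317°.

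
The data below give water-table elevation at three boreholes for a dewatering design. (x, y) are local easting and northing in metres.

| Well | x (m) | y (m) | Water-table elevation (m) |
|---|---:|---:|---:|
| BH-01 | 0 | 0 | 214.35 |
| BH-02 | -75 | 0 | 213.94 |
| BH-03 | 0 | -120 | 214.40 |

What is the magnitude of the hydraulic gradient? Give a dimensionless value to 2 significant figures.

∂h/∂x = (213.94 − 214.35) / (-75 − 0) = +0.005467
∂h/∂y = (214.40 − 214.35) / (-120 − 0) = -0.0004167
|∇h| = √(0.005467² + -0.0004167²) = 0.005483

0.0055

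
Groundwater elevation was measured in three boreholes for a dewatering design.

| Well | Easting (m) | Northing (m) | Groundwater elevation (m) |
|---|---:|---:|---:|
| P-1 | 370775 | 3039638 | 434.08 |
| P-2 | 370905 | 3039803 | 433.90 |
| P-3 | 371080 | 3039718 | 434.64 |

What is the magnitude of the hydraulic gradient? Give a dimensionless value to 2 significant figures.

With h = a·x + b·y + c and P-1 as origin, the differences give:
  130·a + 165·b = -0.18
  305·a + 80·b = +0.56
Eliminate b (×80 and ×165, subtract): -39925·a = -106.800 → a = ∂h/∂x = +0.002675
Back-substitute: b = ∂h/∂y = -0.003198.
|∇h| = √(0.002675² + -0.003198²) = 0.004169

0.0042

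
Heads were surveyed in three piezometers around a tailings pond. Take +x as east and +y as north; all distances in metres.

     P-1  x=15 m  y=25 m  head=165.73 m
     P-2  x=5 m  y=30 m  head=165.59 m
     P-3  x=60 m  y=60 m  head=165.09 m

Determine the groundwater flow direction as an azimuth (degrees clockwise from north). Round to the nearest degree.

352°

Taking P-1 as reference: P-2−P-1 = (-10, 5, -0.14); P-3−P-1 = (45, 35, -0.64).
Solve a·Δx + b·Δy = Δh: det = (-10)·35 − 45·5 = -575.
∂h/∂x = [(-0.14)·35 − (-0.64)·5] / -575 = +0.002957
∂h/∂y = [(-10)·(-0.64) − 45·(-0.14)] / -575 = -0.02209
Flow direction (−∇h) has components (-0.002957 E, +0.02209 N).
Azimuth = atan2(E, N) = atan2(-0.002957, +0.02209) = 352.4° ≈ 352°.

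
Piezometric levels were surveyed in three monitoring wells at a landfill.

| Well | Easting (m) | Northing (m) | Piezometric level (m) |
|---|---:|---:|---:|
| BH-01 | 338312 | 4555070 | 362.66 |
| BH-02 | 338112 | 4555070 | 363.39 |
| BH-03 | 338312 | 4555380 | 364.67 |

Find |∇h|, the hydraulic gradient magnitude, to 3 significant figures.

0.00744

∂h/∂x = (363.39 − 362.66) / (338112 − 338312) = -0.003650
∂h/∂y = (364.67 − 362.66) / (4555380 − 4555070) = +0.006484
|∇h| = √(-0.003650² + 0.006484²) = 0.007441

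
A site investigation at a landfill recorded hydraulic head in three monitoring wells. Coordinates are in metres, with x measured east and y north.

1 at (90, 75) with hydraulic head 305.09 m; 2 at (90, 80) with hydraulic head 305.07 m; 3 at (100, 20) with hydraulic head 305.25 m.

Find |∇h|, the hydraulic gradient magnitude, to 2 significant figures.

Taking 1 as reference: 2−1 = (0, 5, -0.02); 3−1 = (10, -55, +0.16).
Determinant of the coordinate differences = 0·(-55) − 10·5 = -50.
∂h/∂x = [(-0.02)·(-55) − (+0.16)·5] / -50 = -0.006000
∂h/∂y = [0·(+0.16) − 10·(-0.02)] / -50 = -0.004000
|∇h| = √(-0.006000² + -0.004000²) = 0.007211

0.0072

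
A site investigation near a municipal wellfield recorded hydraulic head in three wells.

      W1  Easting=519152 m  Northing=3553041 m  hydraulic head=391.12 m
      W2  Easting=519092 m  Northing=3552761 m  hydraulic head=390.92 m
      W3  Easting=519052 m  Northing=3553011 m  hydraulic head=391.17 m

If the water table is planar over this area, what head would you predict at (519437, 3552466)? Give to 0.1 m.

390.4 m

Taking W1 as reference: W2−W1 = (-60, -280, -0.20); W3−W1 = (-100, -30, +0.05).
Determinant of the coordinate differences = (-60)·(-30) − (-100)·(-280) = -26200.
∂h/∂x = [(-0.20)·(-30) − (+0.05)·(-280)] / -26200 = -0.0007634
∂h/∂y = [(-60)·(+0.05) − (-100)·(-0.20)] / -26200 = +0.0008779
h(519437, 3552466) = 391.12 + (-0.0007634)·(285) + (+0.0008779)·(-575) = 391.12 -0.218 -0.505 = 390.398 m.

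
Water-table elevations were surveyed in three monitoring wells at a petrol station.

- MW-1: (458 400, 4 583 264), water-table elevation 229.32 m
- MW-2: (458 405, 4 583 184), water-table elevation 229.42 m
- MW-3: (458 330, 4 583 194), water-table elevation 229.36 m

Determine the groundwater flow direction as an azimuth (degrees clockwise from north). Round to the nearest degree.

Three-point gradient (reference MW-1): Δ to MW-2 = (5, -80, +0.10), Δ to MW-3 = (-70, -70, +0.04).
∂h/∂x = +0.0006387, ∂h/∂y = -0.001210 (det = -5950).
Flow direction (−∇h) has components (-0.0006387 E, +0.001210 N).
Azimuth = atan2(E, N) = atan2(-0.0006387, +0.001210) = 332.2° ≈ 332°.

332°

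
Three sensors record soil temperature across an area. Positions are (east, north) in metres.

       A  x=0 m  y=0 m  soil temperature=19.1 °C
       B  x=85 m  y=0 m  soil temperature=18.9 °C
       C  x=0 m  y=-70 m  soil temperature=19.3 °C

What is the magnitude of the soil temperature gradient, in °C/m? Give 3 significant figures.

0.00370 °C/m

∂T/∂x = (18.9 − 19.1) / (85 − 0) = -0.002353
∂T/∂y = (19.3 − 19.1) / (-70 − 0) = -0.002857
|∇f| = √(-0.002353² + -0.002857²) = 0.003701 °C/m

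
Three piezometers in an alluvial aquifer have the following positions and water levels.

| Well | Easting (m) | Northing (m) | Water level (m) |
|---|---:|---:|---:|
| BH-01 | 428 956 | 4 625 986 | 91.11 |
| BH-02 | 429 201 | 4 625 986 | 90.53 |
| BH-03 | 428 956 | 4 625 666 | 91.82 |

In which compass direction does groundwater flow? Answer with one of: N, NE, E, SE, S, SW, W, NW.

NE

∂h/∂x = (90.53 − 91.11) / (429201 − 428956) = -0.002367
∂h/∂y = (91.82 − 91.11) / (4625666 − 4625986) = -0.002219
Flow = −∇h = (+0.002367 east, +0.002219 north), which points northeast.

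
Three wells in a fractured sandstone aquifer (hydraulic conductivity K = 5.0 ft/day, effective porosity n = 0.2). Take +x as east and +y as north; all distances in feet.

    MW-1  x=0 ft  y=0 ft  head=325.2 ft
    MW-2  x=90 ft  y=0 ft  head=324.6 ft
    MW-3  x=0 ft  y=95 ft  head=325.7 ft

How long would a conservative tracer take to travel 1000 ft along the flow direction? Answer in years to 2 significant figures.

∂h/∂x = (324.6 − 325.2) / (90 − 0) = -0.006667
∂h/∂y = (325.7 − 325.2) / (95 − 0) = +0.005263
|∇h| = √(-0.006667² + 0.005263²) = 0.008494
Seepage velocity v = K·i/n = 5.0 × 0.008494 / 0.2 = 0.2123 ft/day.
t = 1000 / 0.2123 = 4710 days = 12.9 years.

13 years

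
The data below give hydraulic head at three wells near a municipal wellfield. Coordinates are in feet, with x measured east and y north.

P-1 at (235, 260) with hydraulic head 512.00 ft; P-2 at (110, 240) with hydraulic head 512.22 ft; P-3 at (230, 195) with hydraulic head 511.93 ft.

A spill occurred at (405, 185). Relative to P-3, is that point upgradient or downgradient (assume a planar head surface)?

downgradient

With h = a·x + b·y + c and P-1 as origin, the differences give:
  (-125)·a + (-20)·b = +0.22
  (-5)·a + (-65)·b = -0.07
Eliminate b (×(-65) and ×(-20), subtract): 8025·a = -15.700 → a = ∂h/∂x = -0.001956
Back-substitute: b = ∂h/∂y = +0.001227.
Head at (405, 185) = 512.00 + (-0.001956)·(170) + (+0.001227)·(-75) = 511.58 ft.
That is lower than the 511.93 ft at P-3, so the point is downgradient.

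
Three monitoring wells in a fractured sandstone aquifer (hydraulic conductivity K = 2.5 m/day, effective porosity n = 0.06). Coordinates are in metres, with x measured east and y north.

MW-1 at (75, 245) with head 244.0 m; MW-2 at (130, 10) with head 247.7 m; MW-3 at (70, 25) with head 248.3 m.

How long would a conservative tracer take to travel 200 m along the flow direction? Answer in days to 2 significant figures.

Three-point gradient (reference MW-1): Δ to MW-2 = (55, -235, +3.7), Δ to MW-3 = (-5, -220, +4.3).
∂h/∂x = -0.01480, ∂h/∂y = -0.01921 (det = -13275).
|∇h| = √(-0.01480² + -0.01921²) = 0.02425
Seepage velocity v = K·i/n = 2.5 × 0.02425 / 0.06 = 1.01 m/day.
t = 200 / 1.01 = 198 days.

200 days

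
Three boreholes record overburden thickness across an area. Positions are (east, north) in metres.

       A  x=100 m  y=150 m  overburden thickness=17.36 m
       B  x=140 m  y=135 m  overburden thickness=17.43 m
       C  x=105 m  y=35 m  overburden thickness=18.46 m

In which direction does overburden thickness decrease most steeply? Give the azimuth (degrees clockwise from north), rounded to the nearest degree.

Taking A as reference: B−A = (40, -15, +0.07); C−A = (5, -115, +1.10).
Determinant of the coordinate differences = 40·(-115) − 5·(-15) = -4525.
∂d/∂x = [(+0.07)·(-115) − (+1.10)·(-15)] / -4525 = -0.001867
∂d/∂y = [40·(+1.10) − 5·(+0.07)] / -4525 = -0.009646
Steepest decrease is along −∇f: components (+0.001867 E, +0.009646 N).
Azimuth = atan2(+0.001867, +0.009646) = 11.0° ≈ 011°.

011°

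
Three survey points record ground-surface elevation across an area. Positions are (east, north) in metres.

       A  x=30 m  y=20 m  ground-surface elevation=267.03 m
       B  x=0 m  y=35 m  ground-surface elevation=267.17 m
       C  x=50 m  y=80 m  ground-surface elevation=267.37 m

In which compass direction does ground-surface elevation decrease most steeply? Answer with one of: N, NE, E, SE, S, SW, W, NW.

Three-point gradient (reference A): Δ to B = (-30, 15, +0.14), Δ to C = (20, 60, +0.34).
∂z/∂x = -0.001571, ∂z/∂y = +0.006190 (det = -2100).
Steepest decrease is along −∇f = (+0.001571 E, -0.006190 N) → south.

S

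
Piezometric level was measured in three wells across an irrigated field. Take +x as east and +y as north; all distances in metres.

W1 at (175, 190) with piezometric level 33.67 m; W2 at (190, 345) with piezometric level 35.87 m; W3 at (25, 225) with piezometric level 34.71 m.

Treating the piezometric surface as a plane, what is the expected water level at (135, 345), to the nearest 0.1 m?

36.1 m

Differences from W1: to W2 (Δx, Δy, Δh) = (15, 155, +2.20); to W3 = (-150, 35, +1.04).
Solve a·Δx + b·Δy = Δh: det = 15·35 − (-150)·155 = 23775.
∂h/∂x = [(+2.20)·35 − (+1.04)·155] / 23775 = -0.003542
∂h/∂y = [15·(+1.04) − (-150)·(+2.20)] / 23775 = +0.01454
h(135, 345) = 33.67 + (-0.003542)·(-40) + (+0.01454)·(155) = 33.67 +0.142 +2.253 = 36.065 m.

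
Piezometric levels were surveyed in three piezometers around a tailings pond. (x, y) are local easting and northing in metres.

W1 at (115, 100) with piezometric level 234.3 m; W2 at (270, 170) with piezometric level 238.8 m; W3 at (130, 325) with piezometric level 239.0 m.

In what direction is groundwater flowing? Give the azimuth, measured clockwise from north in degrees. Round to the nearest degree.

Differences from W1: to W2 (Δx, Δy, Δh) = (155, 70, +4.5); to W3 = (15, 225, +4.7).
Solve a·Δx + b·Δy = Δh: det = 155·225 − 15·70 = 33825.
∂h/∂x = [(+4.5)·225 − (+4.7)·70] / 33825 = +0.02021
∂h/∂y = [155·(+4.7) − 15·(+4.5)] / 33825 = +0.01954
Flow direction (−∇h) has components (-0.02021 E, -0.01954 N).
Azimuth = atan2(E, N) = atan2(-0.02021, -0.01954) = 226.0° ≈ 226°.

226°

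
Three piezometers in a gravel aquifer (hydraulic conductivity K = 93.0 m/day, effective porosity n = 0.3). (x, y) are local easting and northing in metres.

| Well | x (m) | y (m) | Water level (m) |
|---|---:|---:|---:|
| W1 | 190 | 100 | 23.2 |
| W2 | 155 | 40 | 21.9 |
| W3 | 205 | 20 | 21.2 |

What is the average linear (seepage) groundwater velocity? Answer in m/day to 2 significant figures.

7.6 m/day

With h = a·x + b·y + c and W1 as origin, the differences give:
  (-35)·a + (-60)·b = -1.3
  15·a + (-80)·b = -2.0
Eliminate b (×(-80) and ×(-60), subtract): 3700·a = -16.00 → a = ∂h/∂x = -0.004324
Back-substitute: b = ∂h/∂y = +0.02419.
|∇h| = √(-0.004324² + 0.02419²) = 0.02457
Seepage velocity v = K·i/n = 93.0 × 0.02457 / 0.3 = 7.617 m/day.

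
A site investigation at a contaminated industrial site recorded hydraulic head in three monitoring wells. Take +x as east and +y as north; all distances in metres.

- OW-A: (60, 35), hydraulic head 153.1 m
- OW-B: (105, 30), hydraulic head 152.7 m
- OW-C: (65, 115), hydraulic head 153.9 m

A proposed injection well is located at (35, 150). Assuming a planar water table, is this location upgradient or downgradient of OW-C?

Taking OW-A as reference: OW-B−OW-A = (45, -5, -0.4); OW-C−OW-A = (5, 80, +0.8).
Determinant of the coordinate differences = 45·80 − 5·(-5) = 3625.
∂h/∂x = [(-0.4)·80 − (+0.8)·(-5)] / 3625 = -0.007724
∂h/∂y = [45·(+0.8) − 5·(-0.4)] / 3625 = +0.01048
Head at (35, 150) = 153.1 + (-0.007724)·(-25) + (+0.01048)·(115) = 154.50 m.
That is higher than the 153.9 m at OW-C, so the point is upgradient.

upgradient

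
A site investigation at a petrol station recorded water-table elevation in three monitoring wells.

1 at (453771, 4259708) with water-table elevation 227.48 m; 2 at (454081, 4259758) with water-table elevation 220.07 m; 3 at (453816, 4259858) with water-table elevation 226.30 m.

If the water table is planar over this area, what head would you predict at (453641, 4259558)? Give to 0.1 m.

Differences from 1: to 2 (Δx, Δy, Δh) = (310, 50, -7.41); to 3 = (45, 150, -1.18).
Solve a·Δx + b·Δy = Δh: det = 310·150 − 45·50 = 44250.
∂h/∂x = [(-7.41)·150 − (-1.18)·50] / 44250 = -0.02379
∂h/∂y = [310·(-1.18) − 45·(-7.41)] / 44250 = -0.0007311
h(453641, 4259558) = 227.48 + (-0.02379)·(-130) + (-0.0007311)·(-150) = 227.48 +3.092 +0.110 = 230.682 m.

230.7 m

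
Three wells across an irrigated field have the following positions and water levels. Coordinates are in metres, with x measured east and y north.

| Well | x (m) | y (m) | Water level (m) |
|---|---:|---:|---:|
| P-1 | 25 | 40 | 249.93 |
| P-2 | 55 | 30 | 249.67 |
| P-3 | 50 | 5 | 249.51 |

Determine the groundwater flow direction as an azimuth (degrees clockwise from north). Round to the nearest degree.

141°

With h = a·x + b·y + c and P-1 as origin, the differences give:
  30·a + (-10)·b = -0.26
  25·a + (-35)·b = -0.42
Eliminate b (×(-35) and ×(-10), subtract): -800·a = 4.900 → a = ∂h/∂x = -0.006125
Back-substitute: b = ∂h/∂y = +0.007625.
Flow direction (−∇h) has components (+0.006125 E, -0.007625 N).
Azimuth = atan2(E, N) = atan2(+0.006125, -0.007625) = 141.2° ≈ 141°.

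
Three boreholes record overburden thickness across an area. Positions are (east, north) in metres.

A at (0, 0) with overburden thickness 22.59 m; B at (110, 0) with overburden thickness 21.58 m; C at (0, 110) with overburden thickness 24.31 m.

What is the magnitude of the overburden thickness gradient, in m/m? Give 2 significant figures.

∂d/∂x = (21.58 − 22.59) / (110 − 0) = -0.009182
∂d/∂y = (24.31 − 22.59) / (110 − 0) = +0.01564
|∇f| = √(-0.009182² + 0.01564²) = 0.01814 m/m

0.018 m/m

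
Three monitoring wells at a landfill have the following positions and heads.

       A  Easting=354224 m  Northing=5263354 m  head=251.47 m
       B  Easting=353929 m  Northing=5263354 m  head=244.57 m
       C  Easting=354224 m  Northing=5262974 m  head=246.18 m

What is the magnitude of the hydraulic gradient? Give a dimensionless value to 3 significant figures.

0.0272

∂h/∂x = (244.57 − 251.47) / (353929 − 354224) = +0.02339
∂h/∂y = (246.18 − 251.47) / (5262974 − 5263354) = +0.01392
|∇h| = √(0.02339² + 0.01392²) = 0.02722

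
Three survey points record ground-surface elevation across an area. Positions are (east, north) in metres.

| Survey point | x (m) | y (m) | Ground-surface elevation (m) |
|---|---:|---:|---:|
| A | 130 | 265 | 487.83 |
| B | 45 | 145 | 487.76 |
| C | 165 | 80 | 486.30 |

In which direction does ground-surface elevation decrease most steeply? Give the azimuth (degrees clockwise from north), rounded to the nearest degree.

Differences from A: to B (Δx, Δy, Δh) = (-85, -120, -0.07); to C = (35, -185, -1.53).
Solve a·Δx + b·Δy = Δz: det = (-85)·(-185) − 35·(-120) = 19925.
∂z/∂x = [(-0.07)·(-185) − (-1.53)·(-120)] / 19925 = -0.008565
∂z/∂y = [(-85)·(-1.53) − 35·(-0.07)] / 19925 = +0.006650
Steepest decrease is along −∇f: components (+0.008565 E, -0.006650 N).
Azimuth = atan2(+0.008565, -0.006650) = 127.8° ≈ 128°.

128°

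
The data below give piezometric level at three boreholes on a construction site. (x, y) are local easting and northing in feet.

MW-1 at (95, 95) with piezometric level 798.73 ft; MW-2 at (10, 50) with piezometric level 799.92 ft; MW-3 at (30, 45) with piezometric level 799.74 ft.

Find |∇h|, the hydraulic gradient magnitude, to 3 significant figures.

Taking MW-1 as reference: MW-2−MW-1 = (-85, -45, +1.19); MW-3−MW-1 = (-65, -50, +1.01).
Determinant of the coordinate differences = (-85)·(-50) − (-65)·(-45) = 1325.
∂h/∂x = [(+1.19)·(-50) − (+1.01)·(-45)] / 1325 = -0.01060
∂h/∂y = [(-85)·(+1.01) − (-65)·(+1.19)] / 1325 = -0.006415
|∇h| = √(-0.01060² + -0.006415²) = 0.01239

0.0124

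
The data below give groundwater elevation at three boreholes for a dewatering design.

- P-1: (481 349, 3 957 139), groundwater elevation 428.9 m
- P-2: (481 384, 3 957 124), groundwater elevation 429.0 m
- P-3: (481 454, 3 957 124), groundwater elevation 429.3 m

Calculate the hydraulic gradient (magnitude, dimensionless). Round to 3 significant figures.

0.00543

Three-point gradient (reference P-1): Δ to P-2 = (35, -15, +0.1), Δ to P-3 = (105, -15, +0.4).
∂h/∂x = +0.004286, ∂h/∂y = +0.003333 (det = 1050).
|∇h| = √(0.004286² + 0.003333²) = 0.005429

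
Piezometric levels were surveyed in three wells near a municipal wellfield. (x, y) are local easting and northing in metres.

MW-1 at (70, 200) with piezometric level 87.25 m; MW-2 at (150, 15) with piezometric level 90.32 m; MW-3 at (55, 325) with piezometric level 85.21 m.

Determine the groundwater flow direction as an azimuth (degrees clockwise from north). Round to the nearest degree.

Taking MW-1 as reference: MW-2−MW-1 = (80, -185, +3.07); MW-3−MW-1 = (-15, 125, -2.04).
Solve a·Δx + b·Δy = Δh: det = 80·125 − (-15)·(-185) = 7225.
∂h/∂x = [(+3.07)·125 − (-2.04)·(-185)] / 7225 = +0.0008789
∂h/∂y = [80·(-2.04) − (-15)·(+3.07)] / 7225 = -0.01621
Flow direction (−∇h) has components (-0.0008789 E, +0.01621 N).
Azimuth = atan2(E, N) = atan2(-0.0008789, +0.01621) = 356.9° ≈ 357°.

357°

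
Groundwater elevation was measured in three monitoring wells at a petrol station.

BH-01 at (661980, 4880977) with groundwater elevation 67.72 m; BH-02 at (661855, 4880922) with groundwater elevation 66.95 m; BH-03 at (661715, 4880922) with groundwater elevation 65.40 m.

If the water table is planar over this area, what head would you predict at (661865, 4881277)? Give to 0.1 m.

Taking BH-01 as reference: BH-02−BH-01 = (-125, -55, -0.77); BH-03−BH-01 = (-265, -55, -2.32).
Solve a·Δx + b·Δy = Δh: det = (-125)·(-55) − (-265)·(-55) = -7700.
∂h/∂x = [(-0.77)·(-55) − (-2.32)·(-55)] / -7700 = +0.01107
∂h/∂y = [(-125)·(-2.32) − (-265)·(-0.77)] / -7700 = -0.01116
h(661865, 4881277) = 67.72 + (+0.01107)·(-115) + (-0.01116)·(300) = 67.72 -1.273 -3.349 = 63.098 m.

63.1 m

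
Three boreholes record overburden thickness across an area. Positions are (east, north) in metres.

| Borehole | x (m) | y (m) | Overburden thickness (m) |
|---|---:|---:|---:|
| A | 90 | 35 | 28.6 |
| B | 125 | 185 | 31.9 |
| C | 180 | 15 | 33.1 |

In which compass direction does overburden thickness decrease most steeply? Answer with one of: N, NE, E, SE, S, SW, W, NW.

Taking A as reference: B−A = (35, 150, +3.3); C−A = (90, -20, +4.5).
Determinant of the coordinate differences = 35·(-20) − 90·150 = -14200.
∂d/∂x = [(+3.3)·(-20) − (+4.5)·150] / -14200 = +0.05218
∂d/∂y = [35·(+4.5) − 90·(+3.3)] / -14200 = +0.009824
Steepest decrease is along −∇f = (-0.05218 E, -0.009824 N) → west.

W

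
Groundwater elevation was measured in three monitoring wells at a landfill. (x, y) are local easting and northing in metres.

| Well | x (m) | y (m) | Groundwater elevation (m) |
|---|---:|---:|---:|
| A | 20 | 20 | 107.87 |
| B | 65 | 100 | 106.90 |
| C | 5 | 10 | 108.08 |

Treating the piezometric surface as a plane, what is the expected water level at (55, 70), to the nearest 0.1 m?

Three-point gradient (reference A): Δ to B = (45, 80, -0.97), Δ to C = (-15, -10, +0.21).
∂h/∂x = -0.009467, ∂h/∂y = -0.006800 (det = 750).
h(55, 70) = 107.87 + (-0.009467)·(35) + (-0.006800)·(50) = 107.87 -0.331 -0.340 = 107.199 m.

107.2 m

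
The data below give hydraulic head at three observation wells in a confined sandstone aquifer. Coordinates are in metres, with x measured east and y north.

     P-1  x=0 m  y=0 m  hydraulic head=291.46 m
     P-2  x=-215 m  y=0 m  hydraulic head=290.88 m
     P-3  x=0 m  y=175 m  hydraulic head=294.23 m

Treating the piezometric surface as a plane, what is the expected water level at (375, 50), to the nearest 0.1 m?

∂h/∂x = (290.88 − 291.46) / (-215 − 0) = +0.002698
∂h/∂y = (294.23 − 291.46) / (175 − 0) = +0.01583
h(375, 50) = 291.46 + (+0.002698)·(375) + (+0.01583)·(50) = 291.46 +1.012 +0.791 = 293.263 m.

293.3 m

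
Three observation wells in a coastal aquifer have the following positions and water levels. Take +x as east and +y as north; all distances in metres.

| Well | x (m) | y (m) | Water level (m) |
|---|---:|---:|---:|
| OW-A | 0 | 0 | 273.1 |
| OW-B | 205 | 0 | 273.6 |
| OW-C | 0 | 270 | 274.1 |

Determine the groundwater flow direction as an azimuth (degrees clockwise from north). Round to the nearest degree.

∂h/∂x = (273.6 − 273.1) / (205 − 0) = +0.002439
∂h/∂y = (274.1 − 273.1) / (270 − 0) = +0.003704
Flow direction (−∇h) has components (-0.002439 E, -0.003704 N).
Azimuth = atan2(E, N) = atan2(-0.002439, -0.003704) = 213.4° ≈ 213°.

213°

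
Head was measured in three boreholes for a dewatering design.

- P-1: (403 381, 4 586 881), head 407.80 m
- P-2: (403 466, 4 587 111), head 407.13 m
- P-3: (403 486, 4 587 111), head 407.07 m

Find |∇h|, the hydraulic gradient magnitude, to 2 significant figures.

Taking P-1 as reference: P-2−P-1 = (85, 230, -0.67); P-3−P-1 = (105, 230, -0.73).
Solve a·Δx + b·Δy = Δh: det = 85·230 − 105·230 = -4600.
∂h/∂x = [(-0.67)·230 − (-0.73)·230] / -4600 = -0.003000
∂h/∂y = [85·(-0.73) − 105·(-0.67)] / -4600 = -0.001804
|∇h| = √(-0.003000² + -0.001804²) = 0.003501

0.0035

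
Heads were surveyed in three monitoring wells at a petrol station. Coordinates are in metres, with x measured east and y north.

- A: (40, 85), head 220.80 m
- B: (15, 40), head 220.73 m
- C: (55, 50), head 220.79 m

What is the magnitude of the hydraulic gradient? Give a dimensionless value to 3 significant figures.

Differences from A: to B (Δx, Δy, Δh) = (-25, -45, -0.07); to C = (15, -35, -0.01).
Solve a·Δx + b·Δy = Δh: det = (-25)·(-35) − 15·(-45) = 1550.
∂h/∂x = [(-0.07)·(-35) − (-0.01)·(-45)] / 1550 = +0.001290
∂h/∂y = [(-25)·(-0.01) − 15·(-0.07)] / 1550 = +0.0008387
|∇h| = √(0.001290² + 0.0008387²) = 0.001539

0.00154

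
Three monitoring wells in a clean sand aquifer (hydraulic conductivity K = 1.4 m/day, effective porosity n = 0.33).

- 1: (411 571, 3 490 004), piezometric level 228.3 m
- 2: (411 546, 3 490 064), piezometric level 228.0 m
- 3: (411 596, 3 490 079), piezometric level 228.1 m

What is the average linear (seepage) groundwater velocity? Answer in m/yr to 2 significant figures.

Taking 1 as reference: 2−1 = (-25, 60, -0.3); 3−1 = (25, 75, -0.2).
Solve a·Δx + b·Δy = Δh: det = (-25)·75 − 25·60 = -3375.
∂h/∂x = [(-0.3)·75 − (-0.2)·60] / -3375 = +0.003111
∂h/∂y = [(-25)·(-0.2) − 25·(-0.3)] / -3375 = -0.003704
|∇h| = √(0.003111² + -0.003704²) = 0.004837
Seepage velocity v = K·i/n = 1.4 × 0.004837 / 0.33 = 0.02052 m/day = 7.495 m/yr.

7.5 m/yr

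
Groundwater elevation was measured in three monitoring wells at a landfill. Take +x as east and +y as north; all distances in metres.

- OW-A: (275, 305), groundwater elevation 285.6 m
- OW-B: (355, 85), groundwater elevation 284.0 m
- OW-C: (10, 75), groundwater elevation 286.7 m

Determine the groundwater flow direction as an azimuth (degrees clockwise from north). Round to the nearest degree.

119°

With h = a·x + b·y + c and OW-A as origin, the differences give:
  80·a + (-220)·b = -1.6
  (-265)·a + (-230)·b = +1.1
Eliminate b (×(-230) and ×(-220), subtract): -76700·a = 610.00 → a = ∂h/∂x = -0.007953
Back-substitute: b = ∂h/∂y = +0.004381.
Flow direction (−∇h) has components (+0.007953 E, -0.004381 N).
Azimuth = atan2(E, N) = atan2(+0.007953, -0.004381) = 118.8° ≈ 119°.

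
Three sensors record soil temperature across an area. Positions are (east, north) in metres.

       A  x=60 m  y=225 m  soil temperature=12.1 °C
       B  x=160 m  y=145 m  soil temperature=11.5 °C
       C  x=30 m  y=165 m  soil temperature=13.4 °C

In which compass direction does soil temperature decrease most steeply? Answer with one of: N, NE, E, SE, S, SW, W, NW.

With T = a·x + b·y + c and A as origin, the differences give:
  100·a + (-80)·b = -0.6
  (-30)·a + (-60)·b = +1.3
Eliminate b (×(-60) and ×(-80), subtract): -8400·a = 140.00 → a = ∂T/∂x = -0.01667
Back-substitute: b = ∂T/∂y = -0.01333.
Steepest decrease is along −∇f = (+0.01667 E, +0.01333 N) → northeast.

NE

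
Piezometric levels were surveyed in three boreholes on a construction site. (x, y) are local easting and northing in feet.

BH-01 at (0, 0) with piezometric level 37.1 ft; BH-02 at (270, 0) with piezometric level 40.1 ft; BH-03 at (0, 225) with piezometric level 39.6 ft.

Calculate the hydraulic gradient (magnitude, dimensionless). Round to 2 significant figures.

∂h/∂x = (40.1 − 37.1) / (270 − 0) = +0.01111
∂h/∂y = (39.6 − 37.1) / (225 − 0) = +0.01111
|∇h| = √(0.01111² + 0.01111²) = 0.01571

0.016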